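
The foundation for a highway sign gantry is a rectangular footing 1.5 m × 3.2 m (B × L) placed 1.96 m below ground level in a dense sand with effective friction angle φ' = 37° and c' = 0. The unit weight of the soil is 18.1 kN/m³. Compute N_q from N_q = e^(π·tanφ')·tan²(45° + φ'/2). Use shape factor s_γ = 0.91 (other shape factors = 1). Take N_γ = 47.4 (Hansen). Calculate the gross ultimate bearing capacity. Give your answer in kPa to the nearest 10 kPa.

q_ult ≈ 2110 kPa

tan37° = 0.7536, so N_q = e^(π×0.7536)·tan²(63.5°) = 10.669 × 4.023 = 42.92.
Overburden at base level: q = 18.1 × 1.96 = 35.476 kPa.
Surcharge term q·N_q = 35.476 × 42.92 = 1522.6 kPa; self-weight term 0.5·γ·B·N_γ·s_γ = 0.5 × 18.1 × 1.5 × 47.4 × 0.91 = 585.54 kPa.
q_ult = 1522.6 + 585.54 = 2108.2 kPa.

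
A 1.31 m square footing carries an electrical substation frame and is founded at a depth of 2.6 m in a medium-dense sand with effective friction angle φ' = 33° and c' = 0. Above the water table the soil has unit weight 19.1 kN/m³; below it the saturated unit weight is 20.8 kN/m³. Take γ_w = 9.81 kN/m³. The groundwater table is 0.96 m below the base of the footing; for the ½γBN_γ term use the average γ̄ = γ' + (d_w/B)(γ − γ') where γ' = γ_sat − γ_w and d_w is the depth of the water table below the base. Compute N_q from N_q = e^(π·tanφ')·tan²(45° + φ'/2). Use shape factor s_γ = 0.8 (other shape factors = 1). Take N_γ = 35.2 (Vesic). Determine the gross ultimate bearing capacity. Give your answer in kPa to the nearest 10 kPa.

tan33° = 0.6494, so N_q = e^(π×0.6494)·tan²(61.5°) = 7.692 × 3.392 = 26.09.
Overburden at base level: q = 19.1 × 2.6 = 49.66 kPa.
The water table is 0.96 m below the base (< B = 1.31 m), so the ½γBN_γ term uses γ̄ = γ' + (d_w/B)(γ − γ') = 10.99 + (0.96/1.31)(19.1 − 10.99) = 16.933 kN/m³.
Surcharge term q·N_q = 49.66 × 26.092 = 1295.7 kPa; self-weight term 0.5·γ·B·N_γ·s_γ = 0.5 × 16.933 × 1.31 × 35.2 × 0.8 = 312.33 kPa.
q_ult = 1295.7 + 312.33 = 1608.1 kPa.

q_ult ≈ 1610 kPa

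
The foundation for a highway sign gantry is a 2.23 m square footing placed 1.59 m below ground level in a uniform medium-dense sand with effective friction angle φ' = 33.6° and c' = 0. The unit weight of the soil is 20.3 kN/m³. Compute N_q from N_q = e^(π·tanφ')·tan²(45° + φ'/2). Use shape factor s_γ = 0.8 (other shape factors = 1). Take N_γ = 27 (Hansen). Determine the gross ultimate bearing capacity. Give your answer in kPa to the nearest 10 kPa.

q_ult ≈ 1390 kPa

tan33.6° = 0.6644, so N_q = e^(π×0.6644)·tan²(61.8°) = 8.063 × 3.478 = 28.04.
Effective surcharge at the founding depth q = γ·D_f = 20.3 × 1.59 = 32.277 kPa.
q_ult = q·N_q + 0.5·γ·B·N_γ·s_γ
     = 32.277 × 28.044 + 0.5 × 20.3 × 2.23 × 27 × 0.8
     = 905.18 + 488.91 = 1394.1 kPa.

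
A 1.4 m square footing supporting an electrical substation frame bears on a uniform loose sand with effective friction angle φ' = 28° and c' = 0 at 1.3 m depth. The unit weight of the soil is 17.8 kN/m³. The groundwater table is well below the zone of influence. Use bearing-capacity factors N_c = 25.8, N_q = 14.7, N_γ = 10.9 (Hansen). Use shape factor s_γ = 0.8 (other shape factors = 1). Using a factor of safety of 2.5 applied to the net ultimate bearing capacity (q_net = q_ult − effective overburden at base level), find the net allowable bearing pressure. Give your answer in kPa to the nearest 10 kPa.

q_all(net) ≈ 170 kPa

Effective surcharge at the founding depth q = γ·D_f = 17.8 × 1.3 = 23.14 kPa.
q_ult = q·N_q + 0.5·γ·B·N_γ·s_γ
     = 23.14 × 14.7 + 0.5 × 17.8 × 1.4 × 10.9 × 0.8
     = 340.16 + 108.65 = 448.81 kPa.
Net ultimate: q_net = 448.81 − 23.14 = 425.67 kPa.
q_all(net) = 425.67 / 2.5 = 170.27 kPa.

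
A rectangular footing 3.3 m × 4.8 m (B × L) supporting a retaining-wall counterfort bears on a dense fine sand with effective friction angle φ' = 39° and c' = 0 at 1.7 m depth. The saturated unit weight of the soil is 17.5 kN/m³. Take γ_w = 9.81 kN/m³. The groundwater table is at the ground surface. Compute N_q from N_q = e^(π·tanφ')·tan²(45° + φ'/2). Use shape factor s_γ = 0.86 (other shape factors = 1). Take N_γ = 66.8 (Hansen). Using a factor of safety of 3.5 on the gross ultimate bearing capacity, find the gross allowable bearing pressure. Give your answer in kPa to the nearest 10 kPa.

q_all ≈ 420 kPa

N_q = e^(π·tan39°)·tan²(64.5°) = 55.96.
γ' = 17.5 − 9.81 = 7.69 kN/m³ (submerged throughout). q = 7.69 × 1.7 = 13.073 kPa; the same γ' applies in the ½γBN_γ term.
q·N_q = 13.073 × 55.957 = 731.53 kPa
0.5·γ·B·N_γ·s_γ = 0.5 × 7.69 × 3.3 × 66.8 × 0.86 = 728.93 kPa
q_ult = 731.53 + 728.93 = 1460.5 kPa.
q_all = 1460.5 / 3.5 = 417.27 kPa.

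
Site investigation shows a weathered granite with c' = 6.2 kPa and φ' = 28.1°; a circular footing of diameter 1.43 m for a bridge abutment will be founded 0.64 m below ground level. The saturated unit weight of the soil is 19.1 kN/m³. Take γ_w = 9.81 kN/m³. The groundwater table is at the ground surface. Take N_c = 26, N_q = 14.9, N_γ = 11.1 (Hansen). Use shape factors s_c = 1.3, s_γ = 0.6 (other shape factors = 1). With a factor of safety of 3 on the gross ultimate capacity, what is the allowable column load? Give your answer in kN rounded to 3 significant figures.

P_all ≈ 183 kN

Water table at ground surface, so effective unit weight γ' = 19.1 − 9.81 = 9.29 kN/m³ is used throughout; overburden q = 9.29 × 0.64 = 5.9456 kPa; the same γ' applies in the ½γBN_γ term.
Cohesion term c·N_c·s_c = 6.2 × 26 × 1.3 = 209.56 kPa; surcharge term q·N_q = 5.9456 × 14.9 = 88.589 kPa; self-weight term 0.5·γ·B·N_γ·s_γ = 0.5 × 9.29 × 1.43 × 11.1 × 0.6 = 44.238 kPa.
q_ult = 209.56 + 88.589 + 44.238 = 342.39 kPa.
Gross allowable pressure q_all = 342.39 / 3 = 114.13 kPa.
Footing area = 1.6061 m², so allowable column load = 114.13 × 1.6061 = 183.3 kN.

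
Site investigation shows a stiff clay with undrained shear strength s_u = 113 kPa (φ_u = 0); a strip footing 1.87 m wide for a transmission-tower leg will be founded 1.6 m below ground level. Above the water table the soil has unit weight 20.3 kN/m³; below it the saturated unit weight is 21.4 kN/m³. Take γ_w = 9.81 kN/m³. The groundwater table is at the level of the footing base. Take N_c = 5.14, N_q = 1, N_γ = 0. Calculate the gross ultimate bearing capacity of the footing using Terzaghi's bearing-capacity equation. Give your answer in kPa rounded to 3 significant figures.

q_ult ≈ 613 kPa

Overburden at base level: q = 20.3 × 1.6 = 32.48 kPa.
Cohesion term c·N_c = 113 × 5.14 = 580.82 kPa; surcharge term q·N_q = 32.48 × 1 = 32.48 kPa.
q_ult = 580.82 + 32.48 = 613.3 kPa.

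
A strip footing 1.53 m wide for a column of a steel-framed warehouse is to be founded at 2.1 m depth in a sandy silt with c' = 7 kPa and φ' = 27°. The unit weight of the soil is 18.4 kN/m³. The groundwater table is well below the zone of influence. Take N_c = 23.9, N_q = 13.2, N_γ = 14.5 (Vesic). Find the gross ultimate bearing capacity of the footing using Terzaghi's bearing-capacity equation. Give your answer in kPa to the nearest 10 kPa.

q_ult ≈ 880 kPa

q = γ·D_f = 18.4 × 2.1 = 38.64 kPa.
c·N_c = 7 × 23.9 = 167.3 kPa
q·N_q = 38.64 × 13.2 = 510.05 kPa
0.5·γ·B·N_γ = 0.5 × 18.4 × 1.53 × 14.5 = 204.1 kPa
q_ult = 167.3 + 510.05 + 204.1 = 881.45 kPa.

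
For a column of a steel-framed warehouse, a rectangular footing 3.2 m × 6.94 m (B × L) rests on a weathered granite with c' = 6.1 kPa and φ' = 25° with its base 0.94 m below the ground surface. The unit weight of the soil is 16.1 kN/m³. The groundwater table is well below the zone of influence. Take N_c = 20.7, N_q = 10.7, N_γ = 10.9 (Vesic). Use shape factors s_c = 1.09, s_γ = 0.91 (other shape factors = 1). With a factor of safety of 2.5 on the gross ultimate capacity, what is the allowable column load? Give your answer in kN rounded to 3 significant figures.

P_all ≈ 4930 kN

Effective surcharge at the founding depth q = γ·D_f = 16.1 × 0.94 = 15.134 kPa.
q_ult = c·N_c·s_c + q·N_q + 0.5·γ·B·N_γ·s_γ
     = 6.1 × 20.7 × 1.09 + 15.134 × 10.7 + 0.5 × 16.1 × 3.2 × 10.9 × 0.91
     = 137.63 + 161.93 + 255.51 = 555.08 kPa.
Gross allowable pressure q_all = 555.08 / 2.5 = 222.03 kPa.
Footing area = 22.208 m², so allowable column load = 222.03 × 22.208 = 4930.9 kN.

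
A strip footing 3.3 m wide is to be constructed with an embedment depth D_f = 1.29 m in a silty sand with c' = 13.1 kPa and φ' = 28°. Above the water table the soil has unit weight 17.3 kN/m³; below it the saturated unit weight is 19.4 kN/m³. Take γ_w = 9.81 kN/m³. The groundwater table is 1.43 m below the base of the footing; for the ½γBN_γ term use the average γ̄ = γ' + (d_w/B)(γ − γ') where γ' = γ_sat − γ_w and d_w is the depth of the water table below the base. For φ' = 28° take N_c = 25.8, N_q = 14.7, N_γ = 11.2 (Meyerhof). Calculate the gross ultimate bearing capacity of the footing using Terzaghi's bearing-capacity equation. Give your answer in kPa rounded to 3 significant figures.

q_ult ≈ 905 kPa

q = γ·D_f = 17.3 × 1.29 = 22.317 kPa.
γ' = 9.59 kN/m³; averaging over the depth B below the base, γ̄ = γ' + (d_w/B)(γ − γ') = 12.931 kN/m³.
c·N_c = 13.1 × 25.8 = 337.98 kPa
q·N_q = 22.317 × 14.7 = 328.06 kPa
0.5·γ·B·N_γ = 0.5 × 12.931 × 3.3 × 11.2 = 238.96 kPa
q_ult = 337.98 + 328.06 + 238.96 = 905 kPa.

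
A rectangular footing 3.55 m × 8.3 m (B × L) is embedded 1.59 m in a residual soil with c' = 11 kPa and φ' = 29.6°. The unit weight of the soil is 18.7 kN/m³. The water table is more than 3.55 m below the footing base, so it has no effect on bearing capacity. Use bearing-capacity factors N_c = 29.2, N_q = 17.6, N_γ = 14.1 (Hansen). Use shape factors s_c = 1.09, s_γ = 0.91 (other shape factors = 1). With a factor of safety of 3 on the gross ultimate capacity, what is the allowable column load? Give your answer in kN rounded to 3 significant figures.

Overburden at base level: q = 18.7 × 1.59 = 29.733 kPa.
Cohesion term c·N_c·s_c = 11 × 29.2 × 1.09 = 350.11 kPa; surcharge term q·N_q = 29.733 × 17.6 = 523.3 kPa; self-weight term 0.5·γ·B·N_γ·s_γ = 0.5 × 18.7 × 3.55 × 14.1 × 0.91 = 425.89 kPa.
q_ult = 350.11 + 523.3 + 425.89 = 1299.3 kPa.
Gross allowable pressure q_all = 1299.3 / 3 = 433.1 kPa.
Footing area = 29.465 m², so allowable column load = 433.1 × 29.465 = 12761 kN.

P_all ≈ 12800 kN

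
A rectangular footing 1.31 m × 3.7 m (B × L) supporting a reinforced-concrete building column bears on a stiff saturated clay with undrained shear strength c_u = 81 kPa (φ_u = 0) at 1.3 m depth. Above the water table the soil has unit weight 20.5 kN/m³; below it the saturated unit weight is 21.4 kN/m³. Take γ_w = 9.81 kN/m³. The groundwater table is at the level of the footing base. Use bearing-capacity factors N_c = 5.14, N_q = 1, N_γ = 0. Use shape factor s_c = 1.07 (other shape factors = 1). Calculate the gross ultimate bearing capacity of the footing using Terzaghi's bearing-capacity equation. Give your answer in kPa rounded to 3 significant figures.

Effective surcharge at the founding depth q = γ·D_f = 20.5 × 1.3 = 26.65 kPa.
q_ult = c·N_c·s_c + q·N_q
     = 81 × 5.14 × 1.07 + 26.65 × 1
     = 445.48 + 26.65 = 472.13 kPa.

q_ult ≈ 472 kPa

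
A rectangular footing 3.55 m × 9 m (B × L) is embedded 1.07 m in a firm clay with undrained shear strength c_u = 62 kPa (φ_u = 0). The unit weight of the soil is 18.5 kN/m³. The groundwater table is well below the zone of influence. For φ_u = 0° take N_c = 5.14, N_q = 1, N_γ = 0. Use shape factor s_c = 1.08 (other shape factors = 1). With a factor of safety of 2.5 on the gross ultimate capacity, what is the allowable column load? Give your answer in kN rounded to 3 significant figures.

Overburden at base level: q = 18.5 × 1.07 = 19.795 kPa.
Cohesion term c·N_c·s_c = 62 × 5.14 × 1.08 = 344.17 kPa; surcharge term q·N_q = 19.795 × 1 = 19.795 kPa.
q_ult = 344.17 + 19.795 = 363.97 kPa.
Gross allowable pressure q_all = 363.97 / 2.5 = 145.59 kPa.
Footing area = 31.95 m², so allowable column load = 145.59 × 31.95 = 4651.5 kN.

P_all ≈ 4650 kN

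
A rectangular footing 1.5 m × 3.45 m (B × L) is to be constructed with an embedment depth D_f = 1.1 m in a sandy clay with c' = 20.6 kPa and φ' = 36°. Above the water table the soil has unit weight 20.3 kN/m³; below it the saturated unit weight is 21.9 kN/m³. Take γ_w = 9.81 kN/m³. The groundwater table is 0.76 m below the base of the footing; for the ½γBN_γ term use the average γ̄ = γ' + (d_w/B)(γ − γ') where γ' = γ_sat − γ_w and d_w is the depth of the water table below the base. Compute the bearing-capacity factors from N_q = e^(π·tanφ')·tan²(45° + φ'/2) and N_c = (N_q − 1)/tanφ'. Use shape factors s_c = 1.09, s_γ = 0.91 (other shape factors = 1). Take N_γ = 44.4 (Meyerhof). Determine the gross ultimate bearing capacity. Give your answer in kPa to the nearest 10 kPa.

tan36° = 0.7265, so N_q = e^(π×0.7265)·tan²(63°) = 9.801 × 3.852 = 37.75.
N_c = (37.75 − 1)/tan36° = 50.59.
Overburden at base level: q = 20.3 × 1.1 = 22.33 kPa.
The water table is 0.76 m below the base (< B = 1.5 m), so the ½γBN_γ term uses γ̄ = γ' + (d_w/B)(γ − γ') = 12.09 + (0.76/1.5)(20.3 − 12.09) = 16.25 kN/m³.
Cohesion term c·N_c·s_c = 20.6 × 50.585 × 1.09 = 1135.8 kPa; surcharge term q·N_q = 22.33 × 37.752 = 843.01 kPa; self-weight term 0.5·γ·B·N_γ·s_γ = 0.5 × 16.25 × 1.5 × 44.4 × 0.91 = 492.42 kPa.
q_ult = 1135.8 + 843.01 + 492.42 = 2471.3 kPa.

q_ult ≈ 2470 kPa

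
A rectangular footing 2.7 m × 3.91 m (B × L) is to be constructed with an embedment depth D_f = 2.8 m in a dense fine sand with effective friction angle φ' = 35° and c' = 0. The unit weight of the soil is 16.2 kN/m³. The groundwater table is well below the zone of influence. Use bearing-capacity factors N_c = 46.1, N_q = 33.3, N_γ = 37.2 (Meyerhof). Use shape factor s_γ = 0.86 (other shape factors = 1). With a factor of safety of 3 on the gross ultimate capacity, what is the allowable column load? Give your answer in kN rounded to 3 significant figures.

Effective surcharge at the founding depth q = γ·D_f = 16.2 × 2.8 = 45.36 kPa.
q_ult = q·N_q + 0.5·γ·B·N_γ·s_γ
     = 45.36 × 33.3 + 0.5 × 16.2 × 2.7 × 37.2 × 0.86
     = 1510.5 + 699.67 = 2210.2 kPa.
Gross allowable pressure q_all = 2210.2 / 3 = 736.72 kPa.
Footing area = 10.557 m², so allowable column load = 736.72 × 10.557 = 7777.5 kN.

P_all ≈ 7780 kN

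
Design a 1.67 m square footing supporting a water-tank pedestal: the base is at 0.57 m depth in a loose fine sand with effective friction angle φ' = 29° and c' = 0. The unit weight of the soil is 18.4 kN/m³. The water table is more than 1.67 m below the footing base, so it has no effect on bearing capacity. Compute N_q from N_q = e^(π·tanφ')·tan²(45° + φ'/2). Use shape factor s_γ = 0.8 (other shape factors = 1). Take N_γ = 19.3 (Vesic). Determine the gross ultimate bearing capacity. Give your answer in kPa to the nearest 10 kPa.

tan29° = 0.5543, so N_q = e^(π×0.5543)·tan²(59.5°) = 5.705 × 2.882 = 16.44.
q = γ·D_f = 18.4 × 0.57 = 10.488 kPa.
q·N_q = 10.488 × 16.443 = 172.46 kPa
0.5·γ·B·N_γ·s_γ = 0.5 × 18.4 × 1.67 × 19.3 × 0.8 = 237.22 kPa
q_ult = 172.46 + 237.22 = 409.68 kPa.

q_ult ≈ 410 kPa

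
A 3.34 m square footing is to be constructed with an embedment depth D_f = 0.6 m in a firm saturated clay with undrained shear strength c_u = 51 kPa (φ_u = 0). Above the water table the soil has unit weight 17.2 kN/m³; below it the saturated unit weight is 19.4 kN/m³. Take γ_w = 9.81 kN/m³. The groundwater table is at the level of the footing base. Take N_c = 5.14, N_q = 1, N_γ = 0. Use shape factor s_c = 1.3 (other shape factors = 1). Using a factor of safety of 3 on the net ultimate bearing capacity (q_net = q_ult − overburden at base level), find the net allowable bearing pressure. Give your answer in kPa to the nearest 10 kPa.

q_all(net) ≈ 110 kPa

Overburden at base level: q = 17.2 × 0.6 = 10.32 kPa.
Cohesion term c·N_c·s_c = 51 × 5.14 × 1.3 = 340.78 kPa; surcharge term q·N_q = 10.32 × 1 = 10.32 kPa.
q_ult = 340.78 + 10.32 = 351.1 kPa.
q_net = 351.1 − 10.32 = 340.78 kPa.
q_all(net) = 340.78 / 3 = 113.59 kPa.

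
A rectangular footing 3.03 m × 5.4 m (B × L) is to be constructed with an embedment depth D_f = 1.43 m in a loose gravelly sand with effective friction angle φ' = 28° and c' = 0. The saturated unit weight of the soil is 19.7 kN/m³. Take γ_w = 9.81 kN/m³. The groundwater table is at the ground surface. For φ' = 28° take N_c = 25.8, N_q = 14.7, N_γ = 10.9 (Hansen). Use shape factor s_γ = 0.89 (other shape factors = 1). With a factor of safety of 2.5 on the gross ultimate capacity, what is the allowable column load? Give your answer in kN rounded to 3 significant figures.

With the water table at the surface the whole profile is submerged: γ' = 19.7 − 9.81 = 9.89 kN/m³, so q = γ'·D_f = 14.143 kPa; the same γ' applies in the ½γBN_γ term.
q_ult = q·N_q + 0.5·γ·B·N_γ·s_γ
     = 14.143 × 14.7 + 0.5 × 9.89 × 3.03 × 10.9 × 0.89
     = 207.9 + 145.35 = 353.25 kPa.
Gross allowable pressure q_all = 353.25 / 2.5 = 141.3 kPa.
Footing area = 16.362 m², so allowable column load = 141.3 × 16.362 = 2312 kN.

P_all ≈ 2310 kN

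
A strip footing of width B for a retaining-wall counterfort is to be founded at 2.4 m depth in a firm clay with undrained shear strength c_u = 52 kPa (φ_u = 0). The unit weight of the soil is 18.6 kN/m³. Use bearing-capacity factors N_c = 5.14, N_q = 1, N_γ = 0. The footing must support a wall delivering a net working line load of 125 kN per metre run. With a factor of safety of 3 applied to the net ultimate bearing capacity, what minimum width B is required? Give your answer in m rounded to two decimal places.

Overburden at base level: q = 18.6 × 2.4 = 44.64 kPa.
Cohesion term c·N_c = 52 × 5.14 = 267.28 kPa; surcharge term q·N_q = 44.64 × 1 = 44.64 kPa.
q_ult = 267.28 + 44.64 = 311.92 kPa.
For φ = 0 the ½γBN_γ term vanishes, so q_ult is independent of B. q_net = 311.92 − 44.64 = 267.28 kPa; q_all(net) = 267.28/3 = 89.093 kPa.
Required width B = w / q_all(net) = 125 / 89.093 = 1.403 m.

B = 1.40 m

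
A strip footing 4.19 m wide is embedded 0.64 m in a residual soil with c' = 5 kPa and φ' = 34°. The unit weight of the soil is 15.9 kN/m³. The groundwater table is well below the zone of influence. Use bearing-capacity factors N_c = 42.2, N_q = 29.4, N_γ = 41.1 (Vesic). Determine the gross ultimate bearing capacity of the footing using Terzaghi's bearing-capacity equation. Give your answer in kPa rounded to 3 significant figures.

Overburden at base level: q = 15.9 × 0.64 = 10.176 kPa.
Cohesion term c·N_c = 5 × 42.2 = 211 kPa; surcharge term q·N_q = 10.176 × 29.4 = 299.17 kPa; self-weight term 0.5·γ·B·N_γ = 0.5 × 15.9 × 4.19 × 41.1 = 1369.1 kPa.
q_ult = 211 + 299.17 + 1369.1 = 1879.2 kPa.

q_ult ≈ 1880 kPa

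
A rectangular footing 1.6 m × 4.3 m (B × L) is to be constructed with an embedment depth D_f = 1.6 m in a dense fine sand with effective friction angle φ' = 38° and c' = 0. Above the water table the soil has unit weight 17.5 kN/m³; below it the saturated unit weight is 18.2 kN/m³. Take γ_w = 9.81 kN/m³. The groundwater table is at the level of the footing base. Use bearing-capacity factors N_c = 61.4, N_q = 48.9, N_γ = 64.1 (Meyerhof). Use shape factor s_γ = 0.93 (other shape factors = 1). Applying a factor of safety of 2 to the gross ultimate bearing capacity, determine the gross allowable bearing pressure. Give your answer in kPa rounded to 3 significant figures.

Effective surcharge at the founding depth q = γ·D_f = 17.5 × 1.6 = 28 kPa.
The water table coincides with the base, so in the self-weight term γ → γ' = 8.39 kN/m³.
q_ult = q·N_q + 0.5·γ·B·N_γ·s_γ
     = 28 × 48.9 + 0.5 × 8.39 × 1.6 × 64.1 × 0.93
     = 1369.2 + 400.12 = 1769.3 kPa.
q_all = q_ult / FS = 1769.3 / 2 = 884.66 kPa.

q_all ≈ 885 kPa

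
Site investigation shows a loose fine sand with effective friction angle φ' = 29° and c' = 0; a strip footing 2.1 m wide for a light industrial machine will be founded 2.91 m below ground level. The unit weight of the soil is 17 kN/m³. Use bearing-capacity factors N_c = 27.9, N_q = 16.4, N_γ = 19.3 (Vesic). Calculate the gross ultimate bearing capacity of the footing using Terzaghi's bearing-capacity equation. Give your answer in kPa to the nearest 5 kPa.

q_ult ≈ 1155 kPa

Effective surcharge at the founding depth q = γ·D_f = 17 × 2.91 = 49.47 kPa.
q_ult = q·N_q + 0.5·γ·B·N_γ
     = 49.47 × 16.4 + 0.5 × 17 × 2.1 × 19.3
     = 811.31 + 344.51 = 1155.8 kPa.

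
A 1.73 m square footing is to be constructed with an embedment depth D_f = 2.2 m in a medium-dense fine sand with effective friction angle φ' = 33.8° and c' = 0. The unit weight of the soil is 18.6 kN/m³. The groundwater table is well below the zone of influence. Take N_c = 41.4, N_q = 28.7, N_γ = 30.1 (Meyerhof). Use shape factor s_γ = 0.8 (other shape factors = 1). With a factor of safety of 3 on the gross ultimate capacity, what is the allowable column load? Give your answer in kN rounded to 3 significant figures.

P_all ≈ 1560 kN

Effective surcharge at the founding depth q = γ·D_f = 18.6 × 2.2 = 40.92 kPa.
q_ult = q·N_q + 0.5·γ·B·N_γ·s_γ
     = 40.92 × 28.7 + 0.5 × 18.6 × 1.73 × 30.1 × 0.8
     = 1174.4 + 387.42 = 1561.8 kPa.
Gross allowable pressure q_all = 1561.8 / 3 = 520.61 kPa.
Footing area = 2.9929 m², so allowable column load = 520.61 × 2.9929 = 1558.1 kN.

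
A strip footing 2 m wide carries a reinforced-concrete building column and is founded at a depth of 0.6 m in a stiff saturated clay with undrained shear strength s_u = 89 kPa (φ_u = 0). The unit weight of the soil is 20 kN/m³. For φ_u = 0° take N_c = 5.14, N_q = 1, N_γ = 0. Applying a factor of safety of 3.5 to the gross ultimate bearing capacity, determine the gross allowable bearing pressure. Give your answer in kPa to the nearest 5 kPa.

Overburden at base level: q = 20 × 0.6 = 12 kPa.
Cohesion term c·N_c = 89 × 5.14 = 457.46 kPa; surcharge term q·N_q = 12 × 1 = 12 kPa.
q_ult = 457.46 + 12 = 469.46 kPa.
q_all = q_ult / FS = 469.46 / 3.5 = 134.13 kPa.

q_all ≈ 135 kPa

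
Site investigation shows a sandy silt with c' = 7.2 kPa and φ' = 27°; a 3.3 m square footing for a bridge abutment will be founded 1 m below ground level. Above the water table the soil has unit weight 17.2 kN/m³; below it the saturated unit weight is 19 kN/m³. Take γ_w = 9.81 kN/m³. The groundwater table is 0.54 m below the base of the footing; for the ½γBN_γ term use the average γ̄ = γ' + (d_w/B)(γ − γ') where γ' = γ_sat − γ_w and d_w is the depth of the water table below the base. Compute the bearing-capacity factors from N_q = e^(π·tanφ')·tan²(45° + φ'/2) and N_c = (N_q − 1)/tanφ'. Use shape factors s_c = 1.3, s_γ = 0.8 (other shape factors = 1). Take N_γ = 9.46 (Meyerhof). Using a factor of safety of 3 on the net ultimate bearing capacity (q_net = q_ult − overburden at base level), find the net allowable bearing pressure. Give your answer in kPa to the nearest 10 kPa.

q_all(net) ≈ 190 kPa

N_q = e^(π·tan27°)·tan²(58.5°) = 13.2; N_c = (N_q − 1)/tanφ' = 23.94.
q = γ·D_f = 17.2 × 1 = 17.2 kPa.
γ' = 9.19 kN/m³; averaging over the depth B below the base, γ̄ = γ' + (d_w/B)(γ − γ') = 10.501 kN/m³.
c·N_c·s_c = 7.2 × 23.942 × 1.3 = 224.1 kPa
q·N_q = 17.2 × 13.199 = 227.03 kPa
0.5·γ·B·N_γ·s_γ = 0.5 × 10.501 × 3.3 × 9.46 × 0.8 = 131.12 kPa
q_ult = 224.1 + 227.03 + 131.12 = 582.25 kPa.
q_net = 582.25 − 17.2 = 565.05 kPa.
q_all(net) = 565.05 / 3 = 188.35 kPa.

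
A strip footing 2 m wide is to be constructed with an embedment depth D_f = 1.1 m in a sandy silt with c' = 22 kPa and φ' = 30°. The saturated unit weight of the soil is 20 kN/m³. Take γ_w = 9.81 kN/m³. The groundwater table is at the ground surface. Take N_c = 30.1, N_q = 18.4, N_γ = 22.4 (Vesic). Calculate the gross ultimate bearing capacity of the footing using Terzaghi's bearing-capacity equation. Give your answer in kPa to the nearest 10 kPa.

q_ult ≈ 1100 kPa

Water table at ground surface, so effective unit weight γ' = 20 − 9.81 = 10.19 kN/m³ is used throughout; overburden q = 10.19 × 1.1 = 11.209 kPa; the same γ' applies in the ½γBN_γ term.
Cohesion term c·N_c = 22 × 30.1 = 662.2 kPa; surcharge term q·N_q = 11.209 × 18.4 = 206.25 kPa; self-weight term 0.5·γ·B·N_γ = 0.5 × 10.19 × 2 × 22.4 = 228.26 kPa.
q_ult = 662.2 + 206.25 + 228.26 = 1096.7 kPa.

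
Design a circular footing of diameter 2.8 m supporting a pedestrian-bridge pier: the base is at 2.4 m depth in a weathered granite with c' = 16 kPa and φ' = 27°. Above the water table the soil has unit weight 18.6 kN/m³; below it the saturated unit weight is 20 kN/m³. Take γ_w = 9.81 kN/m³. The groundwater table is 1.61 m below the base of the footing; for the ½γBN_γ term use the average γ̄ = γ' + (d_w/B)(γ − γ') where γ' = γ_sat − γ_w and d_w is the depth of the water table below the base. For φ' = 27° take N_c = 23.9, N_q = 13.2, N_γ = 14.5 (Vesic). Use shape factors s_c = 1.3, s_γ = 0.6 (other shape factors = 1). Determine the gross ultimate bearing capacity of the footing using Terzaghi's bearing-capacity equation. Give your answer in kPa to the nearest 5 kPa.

q_ult ≈ 1270 kPa

Overburden at base level: q = 18.6 × 2.4 = 44.64 kPa.
The water table is 1.61 m below the base (< B = 2.8 m), so the ½γBN_γ term uses γ̄ = γ' + (d_w/B)(γ − γ') = 10.19 + (1.61/2.8)(18.6 − 10.19) = 15.026 kN/m³.
Cohesion term c·N_c·s_c = 16 × 23.9 × 1.3 = 497.12 kPa; surcharge term q·N_q = 44.64 × 13.2 = 589.25 kPa; self-weight term 0.5·γ·B·N_γ·s_γ = 0.5 × 15.026 × 2.8 × 14.5 × 0.6 = 183.01 kPa.
q_ult = 497.12 + 589.25 + 183.01 = 1269.4 kPa.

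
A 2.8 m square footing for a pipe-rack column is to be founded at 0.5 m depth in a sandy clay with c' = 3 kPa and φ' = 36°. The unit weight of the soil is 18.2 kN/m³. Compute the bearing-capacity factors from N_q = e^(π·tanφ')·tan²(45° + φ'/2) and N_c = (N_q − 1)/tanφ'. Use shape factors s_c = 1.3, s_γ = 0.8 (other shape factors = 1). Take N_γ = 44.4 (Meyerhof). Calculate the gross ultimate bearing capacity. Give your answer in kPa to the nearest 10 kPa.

tan36° = 0.7265, so N_q = e^(π×0.7265)·tan²(63°) = 9.801 × 3.852 = 37.75.
N_c = (37.75 − 1)/tan36° = 50.59.
q = γ·D_f = 18.2 × 0.5 = 9.1 kPa.
c·N_c·s_c = 3 × 50.585 × 1.3 = 197.28 kPa
q·N_q = 9.1 × 37.752 = 343.55 kPa
0.5·γ·B·N_γ·s_γ = 0.5 × 18.2 × 2.8 × 44.4 × 0.8 = 905.05 kPa
q_ult = 197.28 + 343.55 + 905.05 = 1445.9 kPa.

q_ult ≈ 1450 kPa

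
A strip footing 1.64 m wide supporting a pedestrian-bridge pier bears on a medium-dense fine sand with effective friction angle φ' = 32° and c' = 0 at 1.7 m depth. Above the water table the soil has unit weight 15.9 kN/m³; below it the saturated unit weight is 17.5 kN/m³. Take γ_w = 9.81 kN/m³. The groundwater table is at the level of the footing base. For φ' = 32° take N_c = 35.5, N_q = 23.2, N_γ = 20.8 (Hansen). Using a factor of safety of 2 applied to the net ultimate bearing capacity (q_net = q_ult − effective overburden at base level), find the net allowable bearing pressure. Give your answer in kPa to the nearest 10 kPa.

Overburden at base level: q = 15.9 × 1.7 = 27.03 kPa.
Below the base the soil is submerged, so the ½γBN_γ term uses γ' = 17.5 − 9.81 = 7.69 kN/m³.
Surcharge term q·N_q = 27.03 × 23.2 = 627.1 kPa; self-weight term 0.5·γ·B·N_γ = 0.5 × 7.69 × 1.64 × 20.8 = 131.16 kPa.
q_ult = 627.1 + 131.16 = 758.26 kPa.
Net ultimate: q_net = 758.26 − 27.03 = 731.23 kPa.
q_all(net) = 731.23 / 2 = 365.61 kPa.

q_all(net) ≈ 370 kPa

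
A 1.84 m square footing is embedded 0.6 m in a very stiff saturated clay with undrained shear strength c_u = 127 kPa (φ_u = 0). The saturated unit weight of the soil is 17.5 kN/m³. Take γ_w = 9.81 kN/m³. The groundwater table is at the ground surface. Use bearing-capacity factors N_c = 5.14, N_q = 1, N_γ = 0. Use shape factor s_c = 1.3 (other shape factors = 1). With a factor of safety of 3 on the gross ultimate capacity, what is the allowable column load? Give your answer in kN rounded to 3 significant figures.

With the water table at the surface the whole profile is submerged: γ' = 17.5 − 9.81 = 7.69 kN/m³, so q = γ'·D_f = 4.614 kPa.
q_ult = c·N_c·s_c + q·N_q
     = 127 × 5.14 × 1.3 + 4.614 × 1
     = 848.61 + 4.614 = 853.23 kPa.
Gross allowable pressure q_all = 853.23 / 3 = 284.41 kPa.
Footing area = 3.3856 m², so allowable column load = 284.41 × 3.3856 = 962.9 kN.

P_all ≈ 963 kN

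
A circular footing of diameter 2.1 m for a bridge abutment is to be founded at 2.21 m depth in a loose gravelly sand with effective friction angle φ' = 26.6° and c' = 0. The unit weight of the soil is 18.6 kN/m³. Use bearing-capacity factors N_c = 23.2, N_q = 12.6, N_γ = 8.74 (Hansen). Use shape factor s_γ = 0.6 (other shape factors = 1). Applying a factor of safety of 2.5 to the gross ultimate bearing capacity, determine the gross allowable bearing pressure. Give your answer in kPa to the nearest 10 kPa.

q_all ≈ 250 kPa

Overburden at base level: q = 18.6 × 2.21 = 41.106 kPa.
Surcharge term q·N_q = 41.106 × 12.6 = 517.94 kPa; self-weight term 0.5·γ·B·N_γ·s_γ = 0.5 × 18.6 × 2.1 × 8.74 × 0.6 = 102.42 kPa.
q_ult = 517.94 + 102.42 = 620.35 kPa.
q_all = q_ult / FS = 620.35 / 2.5 = 248.14 kPa.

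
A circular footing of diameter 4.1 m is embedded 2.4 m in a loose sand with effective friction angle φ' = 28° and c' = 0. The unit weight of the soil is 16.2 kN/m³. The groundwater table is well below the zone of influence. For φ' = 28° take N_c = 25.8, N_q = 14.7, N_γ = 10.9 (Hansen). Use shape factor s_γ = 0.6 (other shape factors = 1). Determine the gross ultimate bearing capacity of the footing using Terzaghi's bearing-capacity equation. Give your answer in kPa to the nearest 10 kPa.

q = γ·D_f = 16.2 × 2.4 = 38.88 kPa.
q·N_q = 38.88 × 14.7 = 571.54 kPa
0.5·γ·B·N_γ·s_γ = 0.5 × 16.2 × 4.1 × 10.9 × 0.6 = 217.19 kPa
q_ult = 571.54 + 217.19 = 788.73 kPa.

q_ult ≈ 790 kPa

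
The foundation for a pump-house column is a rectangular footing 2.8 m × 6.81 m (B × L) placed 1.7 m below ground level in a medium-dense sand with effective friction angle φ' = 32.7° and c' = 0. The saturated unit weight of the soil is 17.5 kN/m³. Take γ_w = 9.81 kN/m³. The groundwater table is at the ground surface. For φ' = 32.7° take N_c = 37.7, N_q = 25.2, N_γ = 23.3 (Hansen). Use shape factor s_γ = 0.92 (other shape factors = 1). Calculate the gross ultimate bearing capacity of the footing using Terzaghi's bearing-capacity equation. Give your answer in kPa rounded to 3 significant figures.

γ' = 17.5 − 9.81 = 7.69 kN/m³ (submerged throughout). q = 7.69 × 1.7 = 13.073 kPa; the same γ' applies in the ½γBN_γ term.
q·N_q = 13.073 × 25.2 = 329.44 kPa
0.5·γ·B·N_γ·s_γ = 0.5 × 7.69 × 2.8 × 23.3 × 0.92 = 230.78 kPa
q_ult = 329.44 + 230.78 = 560.22 kPa.

q_ult ≈ 560 kPa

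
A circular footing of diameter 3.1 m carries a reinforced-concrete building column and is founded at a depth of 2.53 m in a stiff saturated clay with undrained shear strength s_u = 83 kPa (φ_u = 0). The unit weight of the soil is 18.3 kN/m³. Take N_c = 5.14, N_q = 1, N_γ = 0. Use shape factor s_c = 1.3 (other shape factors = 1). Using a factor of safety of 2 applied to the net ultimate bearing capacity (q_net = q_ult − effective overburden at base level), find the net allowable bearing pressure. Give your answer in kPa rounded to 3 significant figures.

q = γ·D_f = 18.3 × 2.53 = 46.299 kPa.
c·N_c·s_c = 83 × 5.14 × 1.3 = 554.61 kPa
q·N_q = 46.299 × 1 = 46.299 kPa
q_ult = 554.61 + 46.299 = 600.9 kPa.
Net ultimate: q_net = 600.9 − 46.299 = 554.61 kPa.
q_all(net) = 554.61 / 2 = 277.3 kPa.

q_all(net) ≈ 277 kPa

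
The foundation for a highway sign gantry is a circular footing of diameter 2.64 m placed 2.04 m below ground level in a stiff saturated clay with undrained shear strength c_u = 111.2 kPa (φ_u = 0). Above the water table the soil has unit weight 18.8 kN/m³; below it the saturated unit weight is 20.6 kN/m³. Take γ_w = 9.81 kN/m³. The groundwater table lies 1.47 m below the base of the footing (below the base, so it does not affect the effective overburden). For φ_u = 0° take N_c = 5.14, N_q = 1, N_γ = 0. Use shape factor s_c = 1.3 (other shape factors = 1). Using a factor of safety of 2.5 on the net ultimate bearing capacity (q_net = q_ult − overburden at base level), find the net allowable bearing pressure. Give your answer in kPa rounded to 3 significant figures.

q_all(net) ≈ 297 kPa

Overburden at base level: q = 18.8 × 2.04 = 38.352 kPa.
Cohesion term c·N_c·s_c = 111.2 × 5.14 × 1.3 = 743.04 kPa; surcharge term q·N_q = 38.352 × 1 = 38.352 kPa.
q_ult = 743.04 + 38.352 = 781.39 kPa.
q_net = 781.39 − 38.352 = 743.04 kPa.
q_all(net) = 743.04 / 2.5 = 297.22 kPa.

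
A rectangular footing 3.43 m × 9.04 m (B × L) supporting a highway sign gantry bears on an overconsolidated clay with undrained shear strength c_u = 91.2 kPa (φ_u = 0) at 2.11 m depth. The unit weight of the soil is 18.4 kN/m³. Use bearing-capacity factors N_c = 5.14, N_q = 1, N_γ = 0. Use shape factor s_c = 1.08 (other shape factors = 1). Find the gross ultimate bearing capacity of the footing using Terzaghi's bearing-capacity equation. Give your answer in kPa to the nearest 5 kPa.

Effective surcharge at the founding depth q = γ·D_f = 18.4 × 2.11 = 38.824 kPa.
q_ult = c·N_c·s_c + q·N_q
     = 91.2 × 5.14 × 1.08 + 38.824 × 1
     = 506.27 + 38.824 = 545.09 kPa.

q_ult ≈ 545 kPa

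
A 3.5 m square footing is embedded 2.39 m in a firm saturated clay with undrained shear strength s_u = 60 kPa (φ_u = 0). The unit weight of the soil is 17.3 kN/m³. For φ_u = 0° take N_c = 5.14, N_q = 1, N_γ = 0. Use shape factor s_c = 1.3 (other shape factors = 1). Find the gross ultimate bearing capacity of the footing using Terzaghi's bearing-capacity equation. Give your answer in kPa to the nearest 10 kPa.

Effective surcharge at the founding depth q = γ·D_f = 17.3 × 2.39 = 41.347 kPa.
q_ult = c·N_c·s_c + q·N_q
     = 60 × 5.14 × 1.3 + 41.347 × 1
     = 400.92 + 41.347 = 442.27 kPa.

q_ult ≈ 440 kPa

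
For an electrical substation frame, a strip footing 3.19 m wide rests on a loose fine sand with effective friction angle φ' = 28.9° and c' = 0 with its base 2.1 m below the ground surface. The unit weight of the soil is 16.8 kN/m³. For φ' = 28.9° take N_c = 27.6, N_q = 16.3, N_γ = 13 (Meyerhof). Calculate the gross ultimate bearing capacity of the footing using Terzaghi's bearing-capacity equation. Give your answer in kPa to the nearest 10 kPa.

Effective surcharge at the founding depth q = γ·D_f = 16.8 × 2.1 = 35.28 kPa.
q_ult = q·N_q + 0.5·γ·B·N_γ
     = 35.28 × 16.3 + 0.5 × 16.8 × 3.19 × 13
     = 575.06 + 348.35 = 923.41 kPa.

q_ult ≈ 920 kPa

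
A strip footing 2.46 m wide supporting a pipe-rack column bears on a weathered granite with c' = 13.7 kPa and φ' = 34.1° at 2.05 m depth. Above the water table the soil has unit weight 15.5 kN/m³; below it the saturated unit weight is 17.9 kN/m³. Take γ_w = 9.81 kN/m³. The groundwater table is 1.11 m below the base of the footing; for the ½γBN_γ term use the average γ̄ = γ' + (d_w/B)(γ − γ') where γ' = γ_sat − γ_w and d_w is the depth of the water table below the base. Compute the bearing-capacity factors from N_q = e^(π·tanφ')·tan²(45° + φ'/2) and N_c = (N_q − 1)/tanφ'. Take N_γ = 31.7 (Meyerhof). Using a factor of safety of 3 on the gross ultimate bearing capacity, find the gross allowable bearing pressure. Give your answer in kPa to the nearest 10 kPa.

q_all ≈ 660 kPa

N_q = e^(π·tan34.1°)·tan²(62.05°) = 29.8; N_c = (N_q − 1)/tanφ' = 42.54.
Effective surcharge at the founding depth q = γ·D_f = 15.5 × 2.05 = 31.775 kPa.
With d_w = 1.11 m < B, γ̄ = 8.09 + (1.11/2.46) × (15.5 − 8.09) = 11.434 kN/m³.
q_ult = c·N_c + q·N_q + 0.5·γ·B·N_γ
     = 13.7 × 42.539 + 31.775 × 29.801 + 0.5 × 11.434 × 2.46 × 31.7
     = 582.79 + 946.93 + 445.81 = 1975.5 kPa.
q_all = 1975.5 / 3 = 658.51 kPa.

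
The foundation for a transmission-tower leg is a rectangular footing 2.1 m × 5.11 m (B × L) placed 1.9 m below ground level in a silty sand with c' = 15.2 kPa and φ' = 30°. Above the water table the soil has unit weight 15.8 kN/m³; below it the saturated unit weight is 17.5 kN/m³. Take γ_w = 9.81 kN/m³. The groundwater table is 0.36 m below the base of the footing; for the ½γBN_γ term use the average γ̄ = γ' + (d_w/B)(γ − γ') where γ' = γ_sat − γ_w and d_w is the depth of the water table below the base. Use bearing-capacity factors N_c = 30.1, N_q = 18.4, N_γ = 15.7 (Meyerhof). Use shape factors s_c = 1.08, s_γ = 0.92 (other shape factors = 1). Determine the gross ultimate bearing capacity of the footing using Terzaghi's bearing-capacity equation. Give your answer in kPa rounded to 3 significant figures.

Effective surcharge at the founding depth q = γ·D_f = 15.8 × 1.9 = 30.02 kPa.
With d_w = 0.36 m < B, γ̄ = 7.69 + (0.36/2.1) × (15.8 − 7.69) = 9.0803 kN/m³.
q_ult = c·N_c·s_c + q·N_q + 0.5·γ·B·N_γ·s_γ
     = 15.2 × 30.1 × 1.08 + 30.02 × 18.4 + 0.5 × 9.0803 × 2.1 × 15.7 × 0.92
     = 494.12 + 552.37 + 137.71 = 1184.2 kPa.

q_ult ≈ 1180 kPa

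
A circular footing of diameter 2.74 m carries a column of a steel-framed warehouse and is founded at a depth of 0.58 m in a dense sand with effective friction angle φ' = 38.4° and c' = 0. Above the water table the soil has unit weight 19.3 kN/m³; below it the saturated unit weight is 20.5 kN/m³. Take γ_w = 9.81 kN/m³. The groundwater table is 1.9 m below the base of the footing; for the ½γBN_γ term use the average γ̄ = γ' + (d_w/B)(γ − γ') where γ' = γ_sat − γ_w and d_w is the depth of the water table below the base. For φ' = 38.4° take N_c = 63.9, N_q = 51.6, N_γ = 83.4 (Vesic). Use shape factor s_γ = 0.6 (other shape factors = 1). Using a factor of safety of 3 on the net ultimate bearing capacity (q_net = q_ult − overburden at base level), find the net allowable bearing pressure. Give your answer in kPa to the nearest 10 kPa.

Effective surcharge at the founding depth q = γ·D_f = 19.3 × 0.58 = 11.194 kPa.
With d_w = 1.9 m < B, γ̄ = 10.69 + (1.9/2.74) × (19.3 − 10.69) = 16.66 kN/m³.
q_ult = q·N_q + 0.5·γ·B·N_γ·s_γ
     = 11.194 × 51.6 + 0.5 × 16.66 × 2.74 × 83.4 × 0.6
     = 577.61 + 1142.2 = 1719.8 kPa.
q_net = 1719.8 − 11.194 = 1708.6 kPa.
q_all(net) = 1708.6 / 3 = 569.52 kPa.

q_all(net) ≈ 570 kPa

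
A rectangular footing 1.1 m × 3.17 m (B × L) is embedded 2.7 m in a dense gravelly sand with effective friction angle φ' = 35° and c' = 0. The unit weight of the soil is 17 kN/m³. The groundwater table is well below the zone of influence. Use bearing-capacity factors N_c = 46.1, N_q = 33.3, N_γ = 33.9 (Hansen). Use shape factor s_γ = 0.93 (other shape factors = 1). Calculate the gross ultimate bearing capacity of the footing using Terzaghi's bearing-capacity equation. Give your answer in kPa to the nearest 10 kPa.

q_ult ≈ 1820 kPa

Overburden at base level: q = 17 × 2.7 = 45.9 kPa.
Surcharge term q·N_q = 45.9 × 33.3 = 1528.5 kPa; self-weight term 0.5·γ·B·N_γ·s_γ = 0.5 × 17 × 1.1 × 33.9 × 0.93 = 294.78 kPa.
q_ult = 1528.5 + 294.78 = 1823.2 kPa.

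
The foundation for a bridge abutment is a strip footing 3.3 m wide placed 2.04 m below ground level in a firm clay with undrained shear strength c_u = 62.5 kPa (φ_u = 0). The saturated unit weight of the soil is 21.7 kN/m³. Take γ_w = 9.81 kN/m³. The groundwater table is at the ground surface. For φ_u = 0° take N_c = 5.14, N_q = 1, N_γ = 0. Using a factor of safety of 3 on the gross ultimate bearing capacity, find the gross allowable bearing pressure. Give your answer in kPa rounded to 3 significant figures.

γ' = 21.7 − 9.81 = 11.89 kN/m³ (submerged throughout). q = 11.89 × 2.04 = 24.256 kPa.
c·N_c = 62.5 × 5.14 = 321.25 kPa
q·N_q = 24.256 × 1 = 24.256 kPa
q_ult = 321.25 + 24.256 = 345.51 kPa.
q_all = 345.51 / 3 = 115.17 kPa.

q_all ≈ 115 kPa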